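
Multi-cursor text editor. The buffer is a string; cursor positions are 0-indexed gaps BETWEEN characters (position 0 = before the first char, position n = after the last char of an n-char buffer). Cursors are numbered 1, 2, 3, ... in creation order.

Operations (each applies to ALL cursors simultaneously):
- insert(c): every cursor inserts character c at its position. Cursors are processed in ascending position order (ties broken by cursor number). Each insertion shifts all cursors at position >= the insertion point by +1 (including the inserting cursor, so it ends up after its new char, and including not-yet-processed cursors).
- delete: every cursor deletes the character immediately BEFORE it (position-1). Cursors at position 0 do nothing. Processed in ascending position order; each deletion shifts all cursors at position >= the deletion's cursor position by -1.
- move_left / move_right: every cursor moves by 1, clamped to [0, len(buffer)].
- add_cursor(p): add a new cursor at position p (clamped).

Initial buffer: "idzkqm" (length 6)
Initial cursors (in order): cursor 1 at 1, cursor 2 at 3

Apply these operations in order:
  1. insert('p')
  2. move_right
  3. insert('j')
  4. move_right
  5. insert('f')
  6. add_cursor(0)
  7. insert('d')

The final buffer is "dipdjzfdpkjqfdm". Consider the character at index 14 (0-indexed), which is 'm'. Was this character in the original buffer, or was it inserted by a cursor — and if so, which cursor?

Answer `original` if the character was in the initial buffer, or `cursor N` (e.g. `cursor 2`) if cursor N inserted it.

Answer: original

Derivation:
After op 1 (insert('p')): buffer="ipdzpkqm" (len 8), cursors c1@2 c2@5, authorship .1..2...
After op 2 (move_right): buffer="ipdzpkqm" (len 8), cursors c1@3 c2@6, authorship .1..2...
After op 3 (insert('j')): buffer="ipdjzpkjqm" (len 10), cursors c1@4 c2@8, authorship .1.1.2.2..
After op 4 (move_right): buffer="ipdjzpkjqm" (len 10), cursors c1@5 c2@9, authorship .1.1.2.2..
After op 5 (insert('f')): buffer="ipdjzfpkjqfm" (len 12), cursors c1@6 c2@11, authorship .1.1.12.2.2.
After op 6 (add_cursor(0)): buffer="ipdjzfpkjqfm" (len 12), cursors c3@0 c1@6 c2@11, authorship .1.1.12.2.2.
After op 7 (insert('d')): buffer="dipdjzfdpkjqfdm" (len 15), cursors c3@1 c1@8 c2@14, authorship 3.1.1.112.2.22.
Authorship (.=original, N=cursor N): 3 . 1 . 1 . 1 1 2 . 2 . 2 2 .
Index 14: author = original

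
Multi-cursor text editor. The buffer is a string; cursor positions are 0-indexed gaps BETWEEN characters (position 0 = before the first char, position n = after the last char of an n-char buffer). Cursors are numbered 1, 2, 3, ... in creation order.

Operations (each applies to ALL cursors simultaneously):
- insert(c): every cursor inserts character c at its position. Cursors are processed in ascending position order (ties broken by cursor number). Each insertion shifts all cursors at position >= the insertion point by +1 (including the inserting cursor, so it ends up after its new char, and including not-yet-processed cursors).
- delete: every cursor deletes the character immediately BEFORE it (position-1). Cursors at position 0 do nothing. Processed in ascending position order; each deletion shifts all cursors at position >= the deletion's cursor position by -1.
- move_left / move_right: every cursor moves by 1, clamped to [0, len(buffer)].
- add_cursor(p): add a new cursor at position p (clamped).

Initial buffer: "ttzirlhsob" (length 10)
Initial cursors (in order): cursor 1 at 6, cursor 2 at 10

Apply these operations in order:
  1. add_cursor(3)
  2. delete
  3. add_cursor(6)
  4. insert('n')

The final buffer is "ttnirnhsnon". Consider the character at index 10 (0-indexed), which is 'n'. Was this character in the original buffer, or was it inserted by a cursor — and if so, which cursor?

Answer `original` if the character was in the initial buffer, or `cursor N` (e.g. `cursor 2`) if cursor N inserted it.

Answer: cursor 2

Derivation:
After op 1 (add_cursor(3)): buffer="ttzirlhsob" (len 10), cursors c3@3 c1@6 c2@10, authorship ..........
After op 2 (delete): buffer="ttirhso" (len 7), cursors c3@2 c1@4 c2@7, authorship .......
After op 3 (add_cursor(6)): buffer="ttirhso" (len 7), cursors c3@2 c1@4 c4@6 c2@7, authorship .......
After op 4 (insert('n')): buffer="ttnirnhsnon" (len 11), cursors c3@3 c1@6 c4@9 c2@11, authorship ..3..1..4.2
Authorship (.=original, N=cursor N): . . 3 . . 1 . . 4 . 2
Index 10: author = 2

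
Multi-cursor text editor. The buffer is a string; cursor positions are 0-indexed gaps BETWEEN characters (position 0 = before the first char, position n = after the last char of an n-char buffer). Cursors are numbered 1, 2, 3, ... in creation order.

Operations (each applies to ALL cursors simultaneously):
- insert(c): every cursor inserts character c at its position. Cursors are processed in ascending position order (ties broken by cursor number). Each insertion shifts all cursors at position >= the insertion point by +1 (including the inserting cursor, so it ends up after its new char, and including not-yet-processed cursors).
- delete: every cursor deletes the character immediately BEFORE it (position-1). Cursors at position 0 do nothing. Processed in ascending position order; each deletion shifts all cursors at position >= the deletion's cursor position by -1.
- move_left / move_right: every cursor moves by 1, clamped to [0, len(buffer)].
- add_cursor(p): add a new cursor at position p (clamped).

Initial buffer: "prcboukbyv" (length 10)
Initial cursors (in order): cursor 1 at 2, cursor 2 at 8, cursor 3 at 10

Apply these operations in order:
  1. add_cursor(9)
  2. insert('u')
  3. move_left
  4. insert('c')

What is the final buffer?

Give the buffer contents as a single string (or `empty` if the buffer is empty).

After op 1 (add_cursor(9)): buffer="prcboukbyv" (len 10), cursors c1@2 c2@8 c4@9 c3@10, authorship ..........
After op 2 (insert('u')): buffer="prucboukbuyuvu" (len 14), cursors c1@3 c2@10 c4@12 c3@14, authorship ..1......2.4.3
After op 3 (move_left): buffer="prucboukbuyuvu" (len 14), cursors c1@2 c2@9 c4@11 c3@13, authorship ..1......2.4.3
After op 4 (insert('c')): buffer="prcucboukbcuycuvcu" (len 18), cursors c1@3 c2@11 c4@14 c3@17, authorship ..11......22.44.33

Answer: prcucboukbcuycuvcu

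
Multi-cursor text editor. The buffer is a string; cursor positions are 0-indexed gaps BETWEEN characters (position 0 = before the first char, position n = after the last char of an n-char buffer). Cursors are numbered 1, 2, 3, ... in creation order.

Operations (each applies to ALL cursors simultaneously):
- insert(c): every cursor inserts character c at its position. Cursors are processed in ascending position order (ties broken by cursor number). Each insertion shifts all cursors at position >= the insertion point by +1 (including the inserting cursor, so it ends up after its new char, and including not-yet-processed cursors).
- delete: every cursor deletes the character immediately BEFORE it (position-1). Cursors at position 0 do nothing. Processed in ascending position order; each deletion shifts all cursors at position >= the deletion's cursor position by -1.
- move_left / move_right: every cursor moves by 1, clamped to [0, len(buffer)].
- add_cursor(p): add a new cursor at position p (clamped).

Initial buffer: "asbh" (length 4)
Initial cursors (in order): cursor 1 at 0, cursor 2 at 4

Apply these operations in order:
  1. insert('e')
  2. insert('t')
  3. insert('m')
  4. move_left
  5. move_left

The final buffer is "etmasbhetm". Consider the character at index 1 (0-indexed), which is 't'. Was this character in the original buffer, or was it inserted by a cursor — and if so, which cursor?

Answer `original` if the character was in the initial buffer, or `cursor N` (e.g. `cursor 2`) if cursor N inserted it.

After op 1 (insert('e')): buffer="easbhe" (len 6), cursors c1@1 c2@6, authorship 1....2
After op 2 (insert('t')): buffer="etasbhet" (len 8), cursors c1@2 c2@8, authorship 11....22
After op 3 (insert('m')): buffer="etmasbhetm" (len 10), cursors c1@3 c2@10, authorship 111....222
After op 4 (move_left): buffer="etmasbhetm" (len 10), cursors c1@2 c2@9, authorship 111....222
After op 5 (move_left): buffer="etmasbhetm" (len 10), cursors c1@1 c2@8, authorship 111....222
Authorship (.=original, N=cursor N): 1 1 1 . . . . 2 2 2
Index 1: author = 1

Answer: cursor 1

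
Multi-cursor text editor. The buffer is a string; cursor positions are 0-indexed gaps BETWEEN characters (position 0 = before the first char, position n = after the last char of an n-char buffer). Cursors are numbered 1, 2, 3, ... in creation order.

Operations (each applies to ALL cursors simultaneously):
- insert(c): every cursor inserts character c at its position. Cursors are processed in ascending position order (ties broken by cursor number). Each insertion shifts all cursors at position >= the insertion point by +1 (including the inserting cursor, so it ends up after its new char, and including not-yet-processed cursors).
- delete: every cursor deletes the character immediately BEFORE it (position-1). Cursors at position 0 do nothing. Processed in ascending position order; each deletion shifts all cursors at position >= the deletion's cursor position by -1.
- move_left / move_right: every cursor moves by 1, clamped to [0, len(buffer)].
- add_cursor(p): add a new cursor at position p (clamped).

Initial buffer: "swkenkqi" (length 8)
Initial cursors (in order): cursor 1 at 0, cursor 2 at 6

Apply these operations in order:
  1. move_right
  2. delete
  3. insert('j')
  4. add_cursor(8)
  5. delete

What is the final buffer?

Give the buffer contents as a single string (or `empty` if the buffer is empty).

After op 1 (move_right): buffer="swkenkqi" (len 8), cursors c1@1 c2@7, authorship ........
After op 2 (delete): buffer="wkenki" (len 6), cursors c1@0 c2@5, authorship ......
After op 3 (insert('j')): buffer="jwkenkji" (len 8), cursors c1@1 c2@7, authorship 1.....2.
After op 4 (add_cursor(8)): buffer="jwkenkji" (len 8), cursors c1@1 c2@7 c3@8, authorship 1.....2.
After op 5 (delete): buffer="wkenk" (len 5), cursors c1@0 c2@5 c3@5, authorship .....

Answer: wkenk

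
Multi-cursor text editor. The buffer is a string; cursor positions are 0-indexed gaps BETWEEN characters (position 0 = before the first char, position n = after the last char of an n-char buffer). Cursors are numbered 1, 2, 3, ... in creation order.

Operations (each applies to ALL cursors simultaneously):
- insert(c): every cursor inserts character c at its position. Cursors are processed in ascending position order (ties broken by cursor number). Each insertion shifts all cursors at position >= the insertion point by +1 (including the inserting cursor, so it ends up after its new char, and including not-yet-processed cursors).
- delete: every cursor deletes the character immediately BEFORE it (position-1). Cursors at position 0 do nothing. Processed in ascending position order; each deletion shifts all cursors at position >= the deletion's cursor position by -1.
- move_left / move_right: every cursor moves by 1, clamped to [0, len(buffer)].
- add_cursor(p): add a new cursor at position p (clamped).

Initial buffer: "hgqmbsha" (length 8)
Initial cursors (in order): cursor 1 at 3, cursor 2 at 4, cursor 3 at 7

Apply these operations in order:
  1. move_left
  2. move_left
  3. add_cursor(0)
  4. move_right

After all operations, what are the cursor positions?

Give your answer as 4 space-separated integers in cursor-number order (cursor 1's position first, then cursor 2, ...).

After op 1 (move_left): buffer="hgqmbsha" (len 8), cursors c1@2 c2@3 c3@6, authorship ........
After op 2 (move_left): buffer="hgqmbsha" (len 8), cursors c1@1 c2@2 c3@5, authorship ........
After op 3 (add_cursor(0)): buffer="hgqmbsha" (len 8), cursors c4@0 c1@1 c2@2 c3@5, authorship ........
After op 4 (move_right): buffer="hgqmbsha" (len 8), cursors c4@1 c1@2 c2@3 c3@6, authorship ........

Answer: 2 3 6 1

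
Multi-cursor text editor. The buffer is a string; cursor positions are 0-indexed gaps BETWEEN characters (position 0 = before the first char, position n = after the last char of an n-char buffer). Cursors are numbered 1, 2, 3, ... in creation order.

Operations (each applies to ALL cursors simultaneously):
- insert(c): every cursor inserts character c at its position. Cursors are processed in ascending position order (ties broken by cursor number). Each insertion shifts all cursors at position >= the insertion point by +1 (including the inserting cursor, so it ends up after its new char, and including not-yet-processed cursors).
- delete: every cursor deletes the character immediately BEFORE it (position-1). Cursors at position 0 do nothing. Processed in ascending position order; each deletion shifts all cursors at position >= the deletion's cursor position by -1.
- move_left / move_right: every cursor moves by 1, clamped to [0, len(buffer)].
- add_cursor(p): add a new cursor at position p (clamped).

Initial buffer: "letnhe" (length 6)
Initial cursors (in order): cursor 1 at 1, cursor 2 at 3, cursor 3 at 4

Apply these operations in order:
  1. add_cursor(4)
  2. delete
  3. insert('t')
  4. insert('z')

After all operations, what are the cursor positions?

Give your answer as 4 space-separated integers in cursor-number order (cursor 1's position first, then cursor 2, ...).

After op 1 (add_cursor(4)): buffer="letnhe" (len 6), cursors c1@1 c2@3 c3@4 c4@4, authorship ......
After op 2 (delete): buffer="he" (len 2), cursors c1@0 c2@0 c3@0 c4@0, authorship ..
After op 3 (insert('t')): buffer="tttthe" (len 6), cursors c1@4 c2@4 c3@4 c4@4, authorship 1234..
After op 4 (insert('z')): buffer="ttttzzzzhe" (len 10), cursors c1@8 c2@8 c3@8 c4@8, authorship 12341234..

Answer: 8 8 8 8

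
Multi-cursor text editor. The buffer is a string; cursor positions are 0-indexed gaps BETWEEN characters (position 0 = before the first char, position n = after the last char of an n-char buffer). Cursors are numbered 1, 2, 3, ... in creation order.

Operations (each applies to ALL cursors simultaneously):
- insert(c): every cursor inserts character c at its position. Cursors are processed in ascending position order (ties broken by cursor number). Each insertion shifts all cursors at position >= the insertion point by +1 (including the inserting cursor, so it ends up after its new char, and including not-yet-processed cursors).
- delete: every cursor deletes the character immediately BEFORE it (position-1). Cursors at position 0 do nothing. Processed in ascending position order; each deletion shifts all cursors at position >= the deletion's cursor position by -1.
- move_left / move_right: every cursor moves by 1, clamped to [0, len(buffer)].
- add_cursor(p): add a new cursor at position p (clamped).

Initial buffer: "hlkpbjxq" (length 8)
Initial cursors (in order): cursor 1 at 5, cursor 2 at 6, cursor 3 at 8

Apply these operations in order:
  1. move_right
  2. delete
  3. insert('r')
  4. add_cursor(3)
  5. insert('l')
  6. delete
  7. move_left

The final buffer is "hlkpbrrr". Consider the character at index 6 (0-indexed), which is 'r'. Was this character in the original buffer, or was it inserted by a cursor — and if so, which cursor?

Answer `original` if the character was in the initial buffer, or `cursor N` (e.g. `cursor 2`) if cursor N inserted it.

After op 1 (move_right): buffer="hlkpbjxq" (len 8), cursors c1@6 c2@7 c3@8, authorship ........
After op 2 (delete): buffer="hlkpb" (len 5), cursors c1@5 c2@5 c3@5, authorship .....
After op 3 (insert('r')): buffer="hlkpbrrr" (len 8), cursors c1@8 c2@8 c3@8, authorship .....123
After op 4 (add_cursor(3)): buffer="hlkpbrrr" (len 8), cursors c4@3 c1@8 c2@8 c3@8, authorship .....123
After op 5 (insert('l')): buffer="hlklpbrrrlll" (len 12), cursors c4@4 c1@12 c2@12 c3@12, authorship ...4..123123
After op 6 (delete): buffer="hlkpbrrr" (len 8), cursors c4@3 c1@8 c2@8 c3@8, authorship .....123
After op 7 (move_left): buffer="hlkpbrrr" (len 8), cursors c4@2 c1@7 c2@7 c3@7, authorship .....123
Authorship (.=original, N=cursor N): . . . . . 1 2 3
Index 6: author = 2

Answer: cursor 2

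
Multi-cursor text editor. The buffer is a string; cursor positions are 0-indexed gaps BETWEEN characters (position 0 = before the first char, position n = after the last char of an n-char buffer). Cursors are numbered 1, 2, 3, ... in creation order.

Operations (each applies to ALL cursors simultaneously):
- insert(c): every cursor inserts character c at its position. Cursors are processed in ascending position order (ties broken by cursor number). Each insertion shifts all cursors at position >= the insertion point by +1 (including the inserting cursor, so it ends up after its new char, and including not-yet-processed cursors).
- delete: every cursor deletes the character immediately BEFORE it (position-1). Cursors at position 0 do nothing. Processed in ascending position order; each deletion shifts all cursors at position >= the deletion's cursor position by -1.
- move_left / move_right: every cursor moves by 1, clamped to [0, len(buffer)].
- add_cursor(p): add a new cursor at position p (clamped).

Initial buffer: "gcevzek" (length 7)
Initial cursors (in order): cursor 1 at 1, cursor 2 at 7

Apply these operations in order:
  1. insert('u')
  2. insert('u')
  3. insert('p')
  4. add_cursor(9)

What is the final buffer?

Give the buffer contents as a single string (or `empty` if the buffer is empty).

After op 1 (insert('u')): buffer="gucevzeku" (len 9), cursors c1@2 c2@9, authorship .1......2
After op 2 (insert('u')): buffer="guucevzekuu" (len 11), cursors c1@3 c2@11, authorship .11......22
After op 3 (insert('p')): buffer="guupcevzekuup" (len 13), cursors c1@4 c2@13, authorship .111......222
After op 4 (add_cursor(9)): buffer="guupcevzekuup" (len 13), cursors c1@4 c3@9 c2@13, authorship .111......222

Answer: guupcevzekuup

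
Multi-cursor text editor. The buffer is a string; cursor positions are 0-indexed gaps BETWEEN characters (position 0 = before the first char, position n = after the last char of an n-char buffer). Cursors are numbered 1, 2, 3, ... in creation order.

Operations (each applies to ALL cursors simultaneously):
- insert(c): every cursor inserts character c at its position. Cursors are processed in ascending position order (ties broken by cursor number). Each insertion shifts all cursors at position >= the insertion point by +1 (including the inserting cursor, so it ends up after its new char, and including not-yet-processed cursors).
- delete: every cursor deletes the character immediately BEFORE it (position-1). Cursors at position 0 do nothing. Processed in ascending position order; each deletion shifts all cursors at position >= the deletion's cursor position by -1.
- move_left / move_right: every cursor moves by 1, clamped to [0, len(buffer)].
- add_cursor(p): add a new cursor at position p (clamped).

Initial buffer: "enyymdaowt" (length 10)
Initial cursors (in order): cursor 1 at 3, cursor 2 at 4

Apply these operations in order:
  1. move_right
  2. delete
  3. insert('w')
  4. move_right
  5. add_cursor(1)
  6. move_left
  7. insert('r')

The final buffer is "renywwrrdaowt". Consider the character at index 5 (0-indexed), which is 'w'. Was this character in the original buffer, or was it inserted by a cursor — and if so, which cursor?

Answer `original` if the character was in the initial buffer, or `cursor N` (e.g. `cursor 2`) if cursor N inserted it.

Answer: cursor 2

Derivation:
After op 1 (move_right): buffer="enyymdaowt" (len 10), cursors c1@4 c2@5, authorship ..........
After op 2 (delete): buffer="enydaowt" (len 8), cursors c1@3 c2@3, authorship ........
After op 3 (insert('w')): buffer="enywwdaowt" (len 10), cursors c1@5 c2@5, authorship ...12.....
After op 4 (move_right): buffer="enywwdaowt" (len 10), cursors c1@6 c2@6, authorship ...12.....
After op 5 (add_cursor(1)): buffer="enywwdaowt" (len 10), cursors c3@1 c1@6 c2@6, authorship ...12.....
After op 6 (move_left): buffer="enywwdaowt" (len 10), cursors c3@0 c1@5 c2@5, authorship ...12.....
After op 7 (insert('r')): buffer="renywwrrdaowt" (len 13), cursors c3@1 c1@8 c2@8, authorship 3...1212.....
Authorship (.=original, N=cursor N): 3 . . . 1 2 1 2 . . . . .
Index 5: author = 2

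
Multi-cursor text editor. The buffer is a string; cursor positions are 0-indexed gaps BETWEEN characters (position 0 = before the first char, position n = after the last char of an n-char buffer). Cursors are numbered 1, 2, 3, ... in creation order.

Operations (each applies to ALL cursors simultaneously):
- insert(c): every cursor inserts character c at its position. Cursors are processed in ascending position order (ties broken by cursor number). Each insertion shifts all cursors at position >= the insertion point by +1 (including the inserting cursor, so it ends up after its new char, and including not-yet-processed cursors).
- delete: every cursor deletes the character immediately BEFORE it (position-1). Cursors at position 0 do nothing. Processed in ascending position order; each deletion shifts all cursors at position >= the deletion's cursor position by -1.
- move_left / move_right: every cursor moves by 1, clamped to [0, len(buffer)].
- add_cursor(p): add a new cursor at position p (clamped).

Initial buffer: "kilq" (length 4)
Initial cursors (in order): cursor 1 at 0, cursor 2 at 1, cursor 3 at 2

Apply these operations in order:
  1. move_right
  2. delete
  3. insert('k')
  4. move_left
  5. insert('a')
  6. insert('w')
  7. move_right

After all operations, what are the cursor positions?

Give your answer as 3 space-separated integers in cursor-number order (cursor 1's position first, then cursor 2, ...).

After op 1 (move_right): buffer="kilq" (len 4), cursors c1@1 c2@2 c3@3, authorship ....
After op 2 (delete): buffer="q" (len 1), cursors c1@0 c2@0 c3@0, authorship .
After op 3 (insert('k')): buffer="kkkq" (len 4), cursors c1@3 c2@3 c3@3, authorship 123.
After op 4 (move_left): buffer="kkkq" (len 4), cursors c1@2 c2@2 c3@2, authorship 123.
After op 5 (insert('a')): buffer="kkaaakq" (len 7), cursors c1@5 c2@5 c3@5, authorship 121233.
After op 6 (insert('w')): buffer="kkaaawwwkq" (len 10), cursors c1@8 c2@8 c3@8, authorship 121231233.
After op 7 (move_right): buffer="kkaaawwwkq" (len 10), cursors c1@9 c2@9 c3@9, authorship 121231233.

Answer: 9 9 9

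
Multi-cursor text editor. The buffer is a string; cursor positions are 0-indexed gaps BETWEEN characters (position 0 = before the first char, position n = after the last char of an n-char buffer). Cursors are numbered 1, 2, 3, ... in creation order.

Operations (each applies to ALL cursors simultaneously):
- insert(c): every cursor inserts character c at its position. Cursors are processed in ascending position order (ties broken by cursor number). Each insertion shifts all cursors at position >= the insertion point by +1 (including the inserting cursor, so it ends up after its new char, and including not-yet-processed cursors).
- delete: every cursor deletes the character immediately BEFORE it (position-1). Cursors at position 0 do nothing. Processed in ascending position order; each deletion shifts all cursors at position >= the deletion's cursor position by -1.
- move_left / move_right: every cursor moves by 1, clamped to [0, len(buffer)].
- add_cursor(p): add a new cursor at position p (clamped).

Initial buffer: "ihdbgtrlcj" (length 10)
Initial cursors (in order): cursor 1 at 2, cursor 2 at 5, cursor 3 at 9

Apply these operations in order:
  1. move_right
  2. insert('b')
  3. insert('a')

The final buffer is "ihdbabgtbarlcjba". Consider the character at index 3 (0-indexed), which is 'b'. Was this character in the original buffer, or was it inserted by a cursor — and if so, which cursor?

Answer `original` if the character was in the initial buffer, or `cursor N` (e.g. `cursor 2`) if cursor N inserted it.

After op 1 (move_right): buffer="ihdbgtrlcj" (len 10), cursors c1@3 c2@6 c3@10, authorship ..........
After op 2 (insert('b')): buffer="ihdbbgtbrlcjb" (len 13), cursors c1@4 c2@8 c3@13, authorship ...1...2....3
After op 3 (insert('a')): buffer="ihdbabgtbarlcjba" (len 16), cursors c1@5 c2@10 c3@16, authorship ...11...22....33
Authorship (.=original, N=cursor N): . . . 1 1 . . . 2 2 . . . . 3 3
Index 3: author = 1

Answer: cursor 1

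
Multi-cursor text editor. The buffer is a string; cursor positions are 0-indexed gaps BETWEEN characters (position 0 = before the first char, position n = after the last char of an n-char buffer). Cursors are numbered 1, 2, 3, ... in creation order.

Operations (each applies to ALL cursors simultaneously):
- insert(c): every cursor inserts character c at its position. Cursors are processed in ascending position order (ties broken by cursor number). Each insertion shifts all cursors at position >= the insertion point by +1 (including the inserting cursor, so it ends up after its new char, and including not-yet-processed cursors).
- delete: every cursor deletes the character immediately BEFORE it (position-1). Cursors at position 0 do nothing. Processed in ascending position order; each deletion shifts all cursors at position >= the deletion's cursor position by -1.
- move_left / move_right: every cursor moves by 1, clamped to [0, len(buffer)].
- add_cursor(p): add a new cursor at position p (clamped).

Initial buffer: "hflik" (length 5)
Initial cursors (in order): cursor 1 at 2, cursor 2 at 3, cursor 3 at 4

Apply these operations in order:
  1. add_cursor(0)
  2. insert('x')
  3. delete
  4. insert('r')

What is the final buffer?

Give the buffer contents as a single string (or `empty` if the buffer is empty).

After op 1 (add_cursor(0)): buffer="hflik" (len 5), cursors c4@0 c1@2 c2@3 c3@4, authorship .....
After op 2 (insert('x')): buffer="xhfxlxixk" (len 9), cursors c4@1 c1@4 c2@6 c3@8, authorship 4..1.2.3.
After op 3 (delete): buffer="hflik" (len 5), cursors c4@0 c1@2 c2@3 c3@4, authorship .....
After op 4 (insert('r')): buffer="rhfrlrirk" (len 9), cursors c4@1 c1@4 c2@6 c3@8, authorship 4..1.2.3.

Answer: rhfrlrirk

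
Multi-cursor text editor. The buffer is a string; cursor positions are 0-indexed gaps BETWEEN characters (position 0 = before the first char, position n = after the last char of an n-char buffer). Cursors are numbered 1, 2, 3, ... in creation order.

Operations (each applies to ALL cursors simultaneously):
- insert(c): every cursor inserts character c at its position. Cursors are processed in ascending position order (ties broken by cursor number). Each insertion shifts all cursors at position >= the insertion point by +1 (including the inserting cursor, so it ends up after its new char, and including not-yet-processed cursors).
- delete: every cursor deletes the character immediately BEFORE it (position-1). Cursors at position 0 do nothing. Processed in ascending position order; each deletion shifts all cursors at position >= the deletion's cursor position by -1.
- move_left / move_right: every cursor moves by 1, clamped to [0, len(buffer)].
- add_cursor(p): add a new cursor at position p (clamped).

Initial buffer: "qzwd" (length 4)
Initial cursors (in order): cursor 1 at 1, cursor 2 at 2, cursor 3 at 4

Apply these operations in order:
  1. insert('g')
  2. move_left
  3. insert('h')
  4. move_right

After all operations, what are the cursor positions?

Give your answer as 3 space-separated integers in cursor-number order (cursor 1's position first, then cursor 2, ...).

Answer: 3 6 10

Derivation:
After op 1 (insert('g')): buffer="qgzgwdg" (len 7), cursors c1@2 c2@4 c3@7, authorship .1.2..3
After op 2 (move_left): buffer="qgzgwdg" (len 7), cursors c1@1 c2@3 c3@6, authorship .1.2..3
After op 3 (insert('h')): buffer="qhgzhgwdhg" (len 10), cursors c1@2 c2@5 c3@9, authorship .11.22..33
After op 4 (move_right): buffer="qhgzhgwdhg" (len 10), cursors c1@3 c2@6 c3@10, authorship .11.22..33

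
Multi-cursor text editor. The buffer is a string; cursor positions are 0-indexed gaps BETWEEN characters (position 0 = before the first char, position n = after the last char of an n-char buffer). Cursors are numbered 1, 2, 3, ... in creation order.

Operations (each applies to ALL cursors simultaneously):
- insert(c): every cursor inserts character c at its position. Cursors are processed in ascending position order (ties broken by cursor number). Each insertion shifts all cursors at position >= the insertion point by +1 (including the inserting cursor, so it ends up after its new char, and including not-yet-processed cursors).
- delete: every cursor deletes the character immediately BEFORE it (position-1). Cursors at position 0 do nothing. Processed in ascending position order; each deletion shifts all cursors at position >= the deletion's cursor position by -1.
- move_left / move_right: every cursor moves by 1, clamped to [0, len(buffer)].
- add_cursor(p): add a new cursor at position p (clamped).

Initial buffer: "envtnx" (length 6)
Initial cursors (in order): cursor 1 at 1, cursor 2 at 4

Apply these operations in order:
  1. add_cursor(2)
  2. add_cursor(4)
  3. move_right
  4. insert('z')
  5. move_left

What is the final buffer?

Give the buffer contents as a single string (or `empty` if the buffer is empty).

Answer: enzvztnzzx

Derivation:
After op 1 (add_cursor(2)): buffer="envtnx" (len 6), cursors c1@1 c3@2 c2@4, authorship ......
After op 2 (add_cursor(4)): buffer="envtnx" (len 6), cursors c1@1 c3@2 c2@4 c4@4, authorship ......
After op 3 (move_right): buffer="envtnx" (len 6), cursors c1@2 c3@3 c2@5 c4@5, authorship ......
After op 4 (insert('z')): buffer="enzvztnzzx" (len 10), cursors c1@3 c3@5 c2@9 c4@9, authorship ..1.3..24.
After op 5 (move_left): buffer="enzvztnzzx" (len 10), cursors c1@2 c3@4 c2@8 c4@8, authorship ..1.3..24.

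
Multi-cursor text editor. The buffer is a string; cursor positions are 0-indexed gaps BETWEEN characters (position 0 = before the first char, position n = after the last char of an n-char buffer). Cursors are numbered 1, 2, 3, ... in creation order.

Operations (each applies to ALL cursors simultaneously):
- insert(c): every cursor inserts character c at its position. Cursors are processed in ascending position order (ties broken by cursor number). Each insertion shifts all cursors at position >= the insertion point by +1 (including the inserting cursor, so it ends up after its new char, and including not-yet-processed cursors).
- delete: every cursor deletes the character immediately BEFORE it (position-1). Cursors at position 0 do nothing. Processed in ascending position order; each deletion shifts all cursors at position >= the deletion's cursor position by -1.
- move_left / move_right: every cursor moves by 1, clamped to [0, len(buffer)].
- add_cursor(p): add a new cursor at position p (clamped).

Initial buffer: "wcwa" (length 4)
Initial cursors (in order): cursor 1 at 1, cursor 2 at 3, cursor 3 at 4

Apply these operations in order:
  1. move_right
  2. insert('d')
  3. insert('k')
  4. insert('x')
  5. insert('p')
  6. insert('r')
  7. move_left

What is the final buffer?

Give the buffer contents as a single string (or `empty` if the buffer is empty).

Answer: wcdkxprwaddkkxxpprr

Derivation:
After op 1 (move_right): buffer="wcwa" (len 4), cursors c1@2 c2@4 c3@4, authorship ....
After op 2 (insert('d')): buffer="wcdwadd" (len 7), cursors c1@3 c2@7 c3@7, authorship ..1..23
After op 3 (insert('k')): buffer="wcdkwaddkk" (len 10), cursors c1@4 c2@10 c3@10, authorship ..11..2323
After op 4 (insert('x')): buffer="wcdkxwaddkkxx" (len 13), cursors c1@5 c2@13 c3@13, authorship ..111..232323
After op 5 (insert('p')): buffer="wcdkxpwaddkkxxpp" (len 16), cursors c1@6 c2@16 c3@16, authorship ..1111..23232323
After op 6 (insert('r')): buffer="wcdkxprwaddkkxxpprr" (len 19), cursors c1@7 c2@19 c3@19, authorship ..11111..2323232323
After op 7 (move_left): buffer="wcdkxprwaddkkxxpprr" (len 19), cursors c1@6 c2@18 c3@18, authorship ..11111..2323232323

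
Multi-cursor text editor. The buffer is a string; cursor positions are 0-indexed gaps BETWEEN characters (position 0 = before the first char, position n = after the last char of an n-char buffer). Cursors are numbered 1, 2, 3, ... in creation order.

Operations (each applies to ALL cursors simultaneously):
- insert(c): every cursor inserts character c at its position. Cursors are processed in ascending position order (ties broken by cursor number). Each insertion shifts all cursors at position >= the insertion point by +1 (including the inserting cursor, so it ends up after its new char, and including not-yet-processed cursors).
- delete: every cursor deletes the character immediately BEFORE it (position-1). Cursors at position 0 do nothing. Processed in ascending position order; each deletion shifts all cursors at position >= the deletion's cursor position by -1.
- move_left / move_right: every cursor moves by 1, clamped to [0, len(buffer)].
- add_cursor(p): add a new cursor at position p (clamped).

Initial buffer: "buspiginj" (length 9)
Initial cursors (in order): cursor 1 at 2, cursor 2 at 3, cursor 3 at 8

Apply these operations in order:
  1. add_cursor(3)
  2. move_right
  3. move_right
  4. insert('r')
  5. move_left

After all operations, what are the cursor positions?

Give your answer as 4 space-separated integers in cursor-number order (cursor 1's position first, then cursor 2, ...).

After op 1 (add_cursor(3)): buffer="buspiginj" (len 9), cursors c1@2 c2@3 c4@3 c3@8, authorship .........
After op 2 (move_right): buffer="buspiginj" (len 9), cursors c1@3 c2@4 c4@4 c3@9, authorship .........
After op 3 (move_right): buffer="buspiginj" (len 9), cursors c1@4 c2@5 c4@5 c3@9, authorship .........
After op 4 (insert('r')): buffer="busprirrginjr" (len 13), cursors c1@5 c2@8 c4@8 c3@13, authorship ....1.24....3
After op 5 (move_left): buffer="busprirrginjr" (len 13), cursors c1@4 c2@7 c4@7 c3@12, authorship ....1.24....3

Answer: 4 7 12 7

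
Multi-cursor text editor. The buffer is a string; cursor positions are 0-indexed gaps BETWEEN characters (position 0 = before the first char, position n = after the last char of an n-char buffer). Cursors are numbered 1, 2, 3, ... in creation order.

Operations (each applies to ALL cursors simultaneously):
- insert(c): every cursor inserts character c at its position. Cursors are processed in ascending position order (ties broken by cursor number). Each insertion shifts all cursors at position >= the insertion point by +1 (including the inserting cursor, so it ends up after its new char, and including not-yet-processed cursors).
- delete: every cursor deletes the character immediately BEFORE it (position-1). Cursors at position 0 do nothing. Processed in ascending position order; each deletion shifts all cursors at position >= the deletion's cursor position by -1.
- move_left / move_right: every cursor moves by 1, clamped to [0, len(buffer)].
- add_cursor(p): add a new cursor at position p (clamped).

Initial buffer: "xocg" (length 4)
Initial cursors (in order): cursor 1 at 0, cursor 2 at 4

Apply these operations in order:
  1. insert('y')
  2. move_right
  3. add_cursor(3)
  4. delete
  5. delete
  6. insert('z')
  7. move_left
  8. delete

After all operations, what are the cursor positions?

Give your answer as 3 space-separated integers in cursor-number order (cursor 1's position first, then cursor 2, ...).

Answer: 0 1 0

Derivation:
After op 1 (insert('y')): buffer="yxocgy" (len 6), cursors c1@1 c2@6, authorship 1....2
After op 2 (move_right): buffer="yxocgy" (len 6), cursors c1@2 c2@6, authorship 1....2
After op 3 (add_cursor(3)): buffer="yxocgy" (len 6), cursors c1@2 c3@3 c2@6, authorship 1....2
After op 4 (delete): buffer="ycg" (len 3), cursors c1@1 c3@1 c2@3, authorship 1..
After op 5 (delete): buffer="c" (len 1), cursors c1@0 c3@0 c2@1, authorship .
After op 6 (insert('z')): buffer="zzcz" (len 4), cursors c1@2 c3@2 c2@4, authorship 13.2
After op 7 (move_left): buffer="zzcz" (len 4), cursors c1@1 c3@1 c2@3, authorship 13.2
After op 8 (delete): buffer="zz" (len 2), cursors c1@0 c3@0 c2@1, authorship 32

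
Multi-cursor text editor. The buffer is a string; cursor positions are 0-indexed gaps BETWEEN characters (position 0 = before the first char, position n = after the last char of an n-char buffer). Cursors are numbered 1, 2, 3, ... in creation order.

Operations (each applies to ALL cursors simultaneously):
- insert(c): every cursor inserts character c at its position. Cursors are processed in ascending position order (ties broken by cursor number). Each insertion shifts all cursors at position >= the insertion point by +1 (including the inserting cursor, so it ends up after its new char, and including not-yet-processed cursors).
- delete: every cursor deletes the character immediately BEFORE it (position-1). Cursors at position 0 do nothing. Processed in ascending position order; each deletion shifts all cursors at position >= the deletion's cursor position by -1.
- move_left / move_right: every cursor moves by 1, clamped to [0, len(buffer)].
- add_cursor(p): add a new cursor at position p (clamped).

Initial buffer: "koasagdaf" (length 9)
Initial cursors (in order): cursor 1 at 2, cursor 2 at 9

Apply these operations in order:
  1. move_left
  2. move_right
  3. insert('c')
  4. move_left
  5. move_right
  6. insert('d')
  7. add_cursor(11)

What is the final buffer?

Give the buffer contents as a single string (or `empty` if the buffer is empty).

Answer: kocdasagdafcd

Derivation:
After op 1 (move_left): buffer="koasagdaf" (len 9), cursors c1@1 c2@8, authorship .........
After op 2 (move_right): buffer="koasagdaf" (len 9), cursors c1@2 c2@9, authorship .........
After op 3 (insert('c')): buffer="kocasagdafc" (len 11), cursors c1@3 c2@11, authorship ..1.......2
After op 4 (move_left): buffer="kocasagdafc" (len 11), cursors c1@2 c2@10, authorship ..1.......2
After op 5 (move_right): buffer="kocasagdafc" (len 11), cursors c1@3 c2@11, authorship ..1.......2
After op 6 (insert('d')): buffer="kocdasagdafcd" (len 13), cursors c1@4 c2@13, authorship ..11.......22
After op 7 (add_cursor(11)): buffer="kocdasagdafcd" (len 13), cursors c1@4 c3@11 c2@13, authorship ..11.......22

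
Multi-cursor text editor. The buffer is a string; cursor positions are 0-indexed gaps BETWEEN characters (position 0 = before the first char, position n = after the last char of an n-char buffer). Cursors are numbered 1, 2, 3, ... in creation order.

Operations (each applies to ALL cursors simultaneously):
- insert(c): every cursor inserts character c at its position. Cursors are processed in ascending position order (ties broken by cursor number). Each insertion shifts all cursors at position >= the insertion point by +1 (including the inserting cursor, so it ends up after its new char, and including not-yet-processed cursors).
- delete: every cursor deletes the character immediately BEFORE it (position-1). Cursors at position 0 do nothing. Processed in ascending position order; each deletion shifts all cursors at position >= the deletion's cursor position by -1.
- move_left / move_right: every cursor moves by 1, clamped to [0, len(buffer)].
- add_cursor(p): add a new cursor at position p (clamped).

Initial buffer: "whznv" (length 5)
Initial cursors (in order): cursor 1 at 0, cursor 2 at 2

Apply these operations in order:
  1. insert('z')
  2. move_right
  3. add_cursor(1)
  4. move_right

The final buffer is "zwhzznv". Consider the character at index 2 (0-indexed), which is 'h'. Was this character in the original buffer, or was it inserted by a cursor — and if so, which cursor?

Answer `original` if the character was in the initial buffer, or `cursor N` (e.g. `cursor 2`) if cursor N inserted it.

After op 1 (insert('z')): buffer="zwhzznv" (len 7), cursors c1@1 c2@4, authorship 1..2...
After op 2 (move_right): buffer="zwhzznv" (len 7), cursors c1@2 c2@5, authorship 1..2...
After op 3 (add_cursor(1)): buffer="zwhzznv" (len 7), cursors c3@1 c1@2 c2@5, authorship 1..2...
After op 4 (move_right): buffer="zwhzznv" (len 7), cursors c3@2 c1@3 c2@6, authorship 1..2...
Authorship (.=original, N=cursor N): 1 . . 2 . . .
Index 2: author = original

Answer: original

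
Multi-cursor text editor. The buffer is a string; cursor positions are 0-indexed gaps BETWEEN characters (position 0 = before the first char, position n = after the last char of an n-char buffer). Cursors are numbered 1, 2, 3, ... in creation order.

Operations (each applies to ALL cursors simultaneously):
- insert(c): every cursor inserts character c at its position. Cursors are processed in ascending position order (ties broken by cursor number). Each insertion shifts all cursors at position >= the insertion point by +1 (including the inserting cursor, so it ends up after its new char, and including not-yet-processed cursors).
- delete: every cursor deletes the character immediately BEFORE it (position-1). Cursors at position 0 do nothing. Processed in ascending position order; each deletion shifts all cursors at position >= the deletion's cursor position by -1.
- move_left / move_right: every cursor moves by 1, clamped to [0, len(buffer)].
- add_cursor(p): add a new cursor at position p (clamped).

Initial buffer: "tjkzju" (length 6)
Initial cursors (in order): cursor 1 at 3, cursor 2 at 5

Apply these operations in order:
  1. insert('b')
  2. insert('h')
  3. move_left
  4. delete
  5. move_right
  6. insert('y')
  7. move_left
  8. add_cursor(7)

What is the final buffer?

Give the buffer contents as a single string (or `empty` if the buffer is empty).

Answer: tjkhyzjhyu

Derivation:
After op 1 (insert('b')): buffer="tjkbzjbu" (len 8), cursors c1@4 c2@7, authorship ...1..2.
After op 2 (insert('h')): buffer="tjkbhzjbhu" (len 10), cursors c1@5 c2@9, authorship ...11..22.
After op 3 (move_left): buffer="tjkbhzjbhu" (len 10), cursors c1@4 c2@8, authorship ...11..22.
After op 4 (delete): buffer="tjkhzjhu" (len 8), cursors c1@3 c2@6, authorship ...1..2.
After op 5 (move_right): buffer="tjkhzjhu" (len 8), cursors c1@4 c2@7, authorship ...1..2.
After op 6 (insert('y')): buffer="tjkhyzjhyu" (len 10), cursors c1@5 c2@9, authorship ...11..22.
After op 7 (move_left): buffer="tjkhyzjhyu" (len 10), cursors c1@4 c2@8, authorship ...11..22.
After op 8 (add_cursor(7)): buffer="tjkhyzjhyu" (len 10), cursors c1@4 c3@7 c2@8, authorship ...11..22.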